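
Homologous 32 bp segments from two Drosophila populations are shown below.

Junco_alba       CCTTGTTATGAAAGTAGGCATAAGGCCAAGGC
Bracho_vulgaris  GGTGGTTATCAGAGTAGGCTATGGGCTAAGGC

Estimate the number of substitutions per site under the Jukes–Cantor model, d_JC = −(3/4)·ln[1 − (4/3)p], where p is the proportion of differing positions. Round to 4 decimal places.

0.4042

Mismatches occur at site 1 (C→G), site 2 (C→G), site 4 (T→G), site 10 (G→C), site 12 (A→G), site 20 (A→T), site 21 (T→A), site 22 (A→T), site 23 (A→G), site 27 (C→T).
p = 10/32 = 0.312500.
d = −0.75 · ln(1 − (4/3)·0.312500) = −0.75 · ln(0.583333) = −0.75 · (-0.538997) = 0.4042.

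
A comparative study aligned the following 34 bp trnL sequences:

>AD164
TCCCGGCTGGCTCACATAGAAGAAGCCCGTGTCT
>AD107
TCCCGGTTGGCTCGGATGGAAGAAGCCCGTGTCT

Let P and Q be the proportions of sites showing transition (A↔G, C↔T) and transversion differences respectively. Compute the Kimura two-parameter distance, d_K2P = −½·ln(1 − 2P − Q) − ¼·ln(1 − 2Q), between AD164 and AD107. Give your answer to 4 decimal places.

Differing sites — 7:C/T (Ti); 14:A/G (Ti); 15:C/G (Tv); 18:A/G (Ti).
Of the 4 differences, 3 transitions and 1 transversion over 34 sites: P = 3/34 = 0.088235, Q = 1/34 = 0.029412.
d = −0.5·ln(0.794118) − 0.25·ln(0.941176) = −0.5·(-0.230523) − 0.25·(-0.060625) = 0.1304.

0.1304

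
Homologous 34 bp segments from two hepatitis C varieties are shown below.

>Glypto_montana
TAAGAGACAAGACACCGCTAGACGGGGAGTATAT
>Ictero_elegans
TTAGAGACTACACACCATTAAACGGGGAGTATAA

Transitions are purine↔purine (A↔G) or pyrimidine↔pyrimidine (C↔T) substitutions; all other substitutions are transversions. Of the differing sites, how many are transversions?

The sequences differ at positions 2 (A/T, transversion), 9 (A/T, transversion), 11 (G/C, transversion), 17 (G/A, transition), 18 (C/T, transition), 21 (G/A, transition), 34 (T/A, transversion).
Of the 7 differences, 3 transitions and 4 transversions, so the answer is 4.

4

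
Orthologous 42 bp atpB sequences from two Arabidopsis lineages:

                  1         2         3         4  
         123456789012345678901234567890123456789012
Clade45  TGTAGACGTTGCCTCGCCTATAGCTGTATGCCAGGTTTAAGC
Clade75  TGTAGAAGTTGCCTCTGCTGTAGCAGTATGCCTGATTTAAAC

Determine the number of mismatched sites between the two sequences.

Mismatches occur at site 7 (C→A), site 16 (G→T), site 17 (C→G), site 20 (A→G), site 25 (T→A), site 33 (A→T), site 35 (G→A), site 41 (G→A).
That gives 8 mismatches out of 42 aligned sites, so the Hamming distance is 8.

8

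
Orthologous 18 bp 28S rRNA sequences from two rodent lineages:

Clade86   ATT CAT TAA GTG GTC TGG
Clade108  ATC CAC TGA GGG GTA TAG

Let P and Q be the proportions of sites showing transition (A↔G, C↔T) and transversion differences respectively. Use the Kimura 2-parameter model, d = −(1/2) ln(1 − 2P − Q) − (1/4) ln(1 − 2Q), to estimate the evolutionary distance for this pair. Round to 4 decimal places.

Differing sites — 3:T/C (Ti); 6:T/C (Ti); 8:A/G (Ti); 11:T/G (Tv); 15:C/A (Tv); 17:G/A (Ti).
Of the 6 differences, 4 transitions and 2 transversions over 18 sites: P = 4/18 = 0.222222, Q = 2/18 = 0.111111.
d = −0.5·ln(0.444445) − 0.25·ln(0.777778) = −0.5·(-0.810929) − 0.25·(-0.251314) = 0.4683.

0.4683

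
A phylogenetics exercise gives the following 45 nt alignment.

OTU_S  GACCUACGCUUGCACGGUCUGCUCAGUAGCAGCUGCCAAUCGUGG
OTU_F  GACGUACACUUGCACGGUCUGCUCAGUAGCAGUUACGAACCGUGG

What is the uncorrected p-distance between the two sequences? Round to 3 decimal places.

The sequences differ at positions 4 (C/G), 8 (G/A), 33 (C/U), 35 (G/A), 37 (C/G), 40 (U/C).
There are 6 differences over 45 sites, so p = 6/45 = 0.133.

0.133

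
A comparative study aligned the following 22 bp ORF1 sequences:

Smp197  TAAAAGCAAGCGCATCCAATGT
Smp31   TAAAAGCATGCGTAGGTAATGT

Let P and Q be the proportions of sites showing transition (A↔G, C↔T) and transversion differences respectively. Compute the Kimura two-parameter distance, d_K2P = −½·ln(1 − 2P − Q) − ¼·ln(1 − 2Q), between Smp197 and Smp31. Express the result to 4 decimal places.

0.2711

Mismatches occur at site 9 (A/T, transversion), site 13 (C/T, transition), site 15 (T/G, transversion), site 16 (C/G, transversion), site 17 (C/T, transition).
Of the 5 differences, 2 transitions and 3 transversions over 22 sites: P = 2/22 = 0.090909, Q = 3/22 = 0.136364.
d = −0.5·ln(0.681818) − 0.25·ln(0.727272) = −0.5·(-0.382993) − 0.25·(-0.318455) = 0.2711.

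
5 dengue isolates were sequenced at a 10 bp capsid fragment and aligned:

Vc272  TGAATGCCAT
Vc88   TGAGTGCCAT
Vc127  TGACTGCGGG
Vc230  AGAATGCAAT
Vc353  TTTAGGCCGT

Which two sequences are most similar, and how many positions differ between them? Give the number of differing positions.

1

Pairwise Hamming distances:
  Vc272 vs Vc88: 1
  Vc272 vs Vc127: 4
  Vc272 vs Vc230: 2
  Vc272 vs Vc353: 4
  Vc88 vs Vc127: 4
  Vc88 vs Vc230: 3
  Vc88 vs Vc353: 5
  Vc127 vs Vc230: 5
  Vc127 vs Vc353: 6
  Vc230 vs Vc353: 6
The smallest is 1, between Vc272 and Vc88.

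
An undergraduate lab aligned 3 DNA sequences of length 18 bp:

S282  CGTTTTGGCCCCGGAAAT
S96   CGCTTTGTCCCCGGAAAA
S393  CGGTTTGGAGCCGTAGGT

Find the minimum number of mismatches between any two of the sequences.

3

Pairwise Hamming distances:
  S282 vs S96: 3
  S282 vs S393: 6
  S96 vs S393: 8
The smallest is 3, between S282 and S96.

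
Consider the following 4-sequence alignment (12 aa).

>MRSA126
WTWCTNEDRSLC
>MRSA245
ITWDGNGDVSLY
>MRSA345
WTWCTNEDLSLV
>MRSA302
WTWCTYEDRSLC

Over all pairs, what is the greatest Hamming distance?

7

Pairwise Hamming distances:
  MRSA126 vs MRSA245: 6
  MRSA126 vs MRSA345: 2
  MRSA126 vs MRSA302: 1
  MRSA245 vs MRSA345: 6
  MRSA245 vs MRSA302: 7
  MRSA345 vs MRSA302: 3
The largest is 7, between MRSA245 and MRSA302.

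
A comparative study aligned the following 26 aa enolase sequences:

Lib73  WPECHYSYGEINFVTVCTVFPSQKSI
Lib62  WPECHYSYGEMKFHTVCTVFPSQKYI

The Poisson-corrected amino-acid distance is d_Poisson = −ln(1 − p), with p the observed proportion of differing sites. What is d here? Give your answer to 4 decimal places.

0.1671

The sequences differ at positions 11 (I/M), 12 (N/K), 14 (V/H), 25 (S/Y).
p = 4/26 = 0.153846.
d = −ln(1 − 0.153846) = −ln(0.846154) = 0.1671.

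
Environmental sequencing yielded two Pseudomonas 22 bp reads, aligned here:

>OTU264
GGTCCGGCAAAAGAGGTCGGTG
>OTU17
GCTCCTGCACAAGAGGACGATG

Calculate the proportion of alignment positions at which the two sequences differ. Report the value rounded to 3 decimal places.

0.227

Differing sites — 2:G/C; 6:G/T; 10:A/C; 17:T/A; 20:G/A.
There are 5 differences over 22 sites, so p = 5/22 = 0.227.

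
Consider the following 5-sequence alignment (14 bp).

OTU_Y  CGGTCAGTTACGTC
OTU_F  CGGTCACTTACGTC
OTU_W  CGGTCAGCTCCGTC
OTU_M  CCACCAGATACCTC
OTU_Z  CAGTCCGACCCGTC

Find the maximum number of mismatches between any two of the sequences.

7

Pairwise Hamming distances:
  OTU_Y vs OTU_F: 1
  OTU_Y vs OTU_W: 2
  OTU_Y vs OTU_M: 5
  OTU_Y vs OTU_Z: 5
  OTU_F vs OTU_W: 3
  OTU_F vs OTU_M: 6
  OTU_F vs OTU_Z: 6
  OTU_W vs OTU_M: 6
  OTU_W vs OTU_Z: 4
  OTU_M vs OTU_Z: 7
The largest is 7, between OTU_M and OTU_Z.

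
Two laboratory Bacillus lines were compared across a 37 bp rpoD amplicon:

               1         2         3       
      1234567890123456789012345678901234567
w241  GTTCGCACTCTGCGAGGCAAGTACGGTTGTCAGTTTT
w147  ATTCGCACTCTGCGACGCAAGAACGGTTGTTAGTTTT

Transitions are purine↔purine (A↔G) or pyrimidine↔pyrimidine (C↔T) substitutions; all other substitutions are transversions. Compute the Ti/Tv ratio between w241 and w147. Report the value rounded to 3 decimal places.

The sequences differ at positions 1 (G/A, transition), 16 (G/C, transversion), 22 (T/A, transversion), 31 (C/T, transition).
Of the 4 differences, 2 transitions and 2 transversions, so Ti/Tv = 2/2 = 1.000.

1.000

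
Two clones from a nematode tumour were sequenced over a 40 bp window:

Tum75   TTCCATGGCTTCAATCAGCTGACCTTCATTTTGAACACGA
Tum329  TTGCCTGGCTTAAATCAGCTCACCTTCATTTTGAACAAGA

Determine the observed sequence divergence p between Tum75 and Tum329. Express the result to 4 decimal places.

0.1250

The sequences differ at positions 3 (C/G), 5 (A/C), 12 (C/A), 21 (G/C), 38 (C/A).
There are 5 differences over 40 sites, so p = 5/40 = 0.1250.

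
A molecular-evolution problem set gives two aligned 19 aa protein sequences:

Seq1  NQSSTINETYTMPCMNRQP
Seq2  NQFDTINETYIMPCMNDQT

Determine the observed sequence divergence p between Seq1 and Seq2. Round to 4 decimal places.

0.2632

Differing sites — 3:S/F; 4:S/D; 11:T/I; 17:R/D; 19:P/T.
There are 5 differences over 19 sites, so p = 5/19 = 0.2632.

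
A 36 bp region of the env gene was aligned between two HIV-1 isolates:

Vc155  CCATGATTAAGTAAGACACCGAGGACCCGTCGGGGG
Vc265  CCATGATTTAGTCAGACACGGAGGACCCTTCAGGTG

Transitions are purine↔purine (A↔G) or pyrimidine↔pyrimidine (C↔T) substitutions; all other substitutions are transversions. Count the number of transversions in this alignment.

Differing sites — 9:A/T (Tv); 13:A/C (Tv); 20:C/G (Tv); 29:G/T (Tv); 32:G/A (Ti); 35:G/T (Tv).
Of the 6 differences, 1 transition and 5 transversions, so the answer is 5.

5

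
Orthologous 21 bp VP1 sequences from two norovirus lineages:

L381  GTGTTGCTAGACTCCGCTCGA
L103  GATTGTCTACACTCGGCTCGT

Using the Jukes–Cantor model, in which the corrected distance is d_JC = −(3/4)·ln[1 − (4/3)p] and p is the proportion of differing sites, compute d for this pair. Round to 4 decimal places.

0.4408

The sequences differ at positions 2 (T/A), 3 (G/T), 5 (T/G), 6 (G/T), 10 (G/C), 15 (C/G), 21 (A/T).
p = 7/21 = 0.333333.
d = −0.75 · ln(1 − (4/3)·0.333333) = −0.75 · ln(0.555556) = −0.75 · (-0.587786) = 0.4408.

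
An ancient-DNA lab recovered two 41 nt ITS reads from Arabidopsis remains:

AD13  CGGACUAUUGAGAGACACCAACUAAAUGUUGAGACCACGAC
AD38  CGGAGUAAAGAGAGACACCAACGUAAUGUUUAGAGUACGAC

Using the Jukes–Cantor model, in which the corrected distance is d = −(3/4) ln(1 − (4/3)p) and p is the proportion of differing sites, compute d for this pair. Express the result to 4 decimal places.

0.2260

The sequences differ at positions 5 (C/G), 8 (U/A), 9 (U/A), 23 (U/G), 24 (A/U), 31 (G/U), 35 (C/G), 36 (C/U).
p = 8/41 = 0.195122.
d = −0.75 · ln(1 − (4/3)·0.195122) = −0.75 · ln(0.739837) = −0.75 · (-0.301325) = 0.2260.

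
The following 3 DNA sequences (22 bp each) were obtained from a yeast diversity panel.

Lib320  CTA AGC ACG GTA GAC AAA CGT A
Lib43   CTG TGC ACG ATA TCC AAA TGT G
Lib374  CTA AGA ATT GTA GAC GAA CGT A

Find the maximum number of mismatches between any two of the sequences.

11

Pairwise Hamming distances:
  Lib320 vs Lib43: 7
  Lib320 vs Lib374: 4
  Lib43 vs Lib374: 11
The largest is 11, between Lib43 and Lib374.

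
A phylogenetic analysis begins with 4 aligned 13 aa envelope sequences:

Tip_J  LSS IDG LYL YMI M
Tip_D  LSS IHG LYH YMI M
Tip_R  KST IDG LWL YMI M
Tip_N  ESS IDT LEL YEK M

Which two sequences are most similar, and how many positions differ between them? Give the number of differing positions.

2

Pairwise Hamming distances:
  Tip_J vs Tip_D: 2
  Tip_J vs Tip_R: 3
  Tip_J vs Tip_N: 5
  Tip_D vs Tip_R: 5
  Tip_D vs Tip_N: 7
  Tip_R vs Tip_N: 6
The smallest is 2, between Tip_J and Tip_D.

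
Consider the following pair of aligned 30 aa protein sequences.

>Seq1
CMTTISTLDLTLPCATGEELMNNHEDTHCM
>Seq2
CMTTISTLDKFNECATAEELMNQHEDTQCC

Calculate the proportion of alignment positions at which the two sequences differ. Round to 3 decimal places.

Differing sites — 10:L/K; 11:T/F; 12:L/N; 13:P/E; 17:G/A; 23:N/Q; 28:H/Q; 30:M/C.
There are 8 differences over 30 sites, so p = 8/30 = 0.267.

0.267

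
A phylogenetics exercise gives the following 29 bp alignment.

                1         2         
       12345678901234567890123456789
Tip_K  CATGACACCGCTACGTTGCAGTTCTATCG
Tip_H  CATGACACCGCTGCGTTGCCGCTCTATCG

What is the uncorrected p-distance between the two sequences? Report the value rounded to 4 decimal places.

0.1034

The sequences differ at positions 13 (A/G), 20 (A/C), 22 (T/C).
There are 3 differences over 29 sites, so p = 3/29 = 0.1034.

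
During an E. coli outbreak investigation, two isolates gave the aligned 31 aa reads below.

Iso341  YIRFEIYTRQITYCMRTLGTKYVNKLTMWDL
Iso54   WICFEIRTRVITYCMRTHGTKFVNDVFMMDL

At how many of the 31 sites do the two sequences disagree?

The sequences differ at positions 1 (Y/W), 3 (R/C), 7 (Y/R), 10 (Q/V), 18 (L/H), 22 (Y/F), 25 (K/D), 26 (L/V), 27 (T/F), 29 (W/M).
That gives 10 mismatches out of 31 aligned sites, so the Hamming distance is 10.

10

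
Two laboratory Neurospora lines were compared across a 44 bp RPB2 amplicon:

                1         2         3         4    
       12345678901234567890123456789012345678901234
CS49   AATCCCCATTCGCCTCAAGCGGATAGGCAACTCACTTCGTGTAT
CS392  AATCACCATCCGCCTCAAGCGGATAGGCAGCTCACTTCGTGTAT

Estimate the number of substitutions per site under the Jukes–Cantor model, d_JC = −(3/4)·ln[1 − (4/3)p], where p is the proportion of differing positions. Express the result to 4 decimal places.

0.0715

Differing sites — 5:C/A; 10:T/C; 30:A/G.
p = 3/44 = 0.068182.
d = −0.75 · ln(1 − (4/3)·0.068182) = −0.75 · ln(0.909091) = −0.75 · (-0.095310) = 0.0715.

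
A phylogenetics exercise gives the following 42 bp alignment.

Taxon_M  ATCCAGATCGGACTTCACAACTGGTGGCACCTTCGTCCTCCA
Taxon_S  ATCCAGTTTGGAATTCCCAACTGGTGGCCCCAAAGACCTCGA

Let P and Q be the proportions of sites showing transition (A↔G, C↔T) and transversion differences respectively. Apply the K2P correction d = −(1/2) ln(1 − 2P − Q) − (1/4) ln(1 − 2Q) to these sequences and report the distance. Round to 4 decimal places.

0.2917

Mismatches occur at site 7 (A→T, transversion), site 9 (C→T, transition), site 13 (C→A, transversion), site 17 (A→C, transversion), site 29 (A→C, transversion), site 32 (T→A, transversion), site 33 (T→A, transversion), site 34 (C→A, transversion), site 36 (T→A, transversion), site 41 (C→G, transversion).
Of the 10 differences, 1 transition and 9 transversions over 42 sites: P = 1/42 = 0.023810, Q = 9/42 = 0.214286.
d = −0.5·ln(0.738094) − 0.25·ln(0.571428) = −0.5·(-0.303684) − 0.25·(-0.559617) = 0.2917.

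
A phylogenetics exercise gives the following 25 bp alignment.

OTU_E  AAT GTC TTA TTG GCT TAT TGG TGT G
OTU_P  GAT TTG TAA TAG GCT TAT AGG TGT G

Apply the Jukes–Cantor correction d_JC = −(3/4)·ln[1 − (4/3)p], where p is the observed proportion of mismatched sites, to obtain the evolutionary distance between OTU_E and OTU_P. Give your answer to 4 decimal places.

0.2892

The sequences differ at positions 1 (A/G), 4 (G/T), 6 (C/G), 8 (T/A), 11 (T/A), 19 (T/A).
p = 6/25 = 0.240000.
d = −0.75 · ln(1 − (4/3)·0.240000) = −0.75 · ln(0.680000) = −0.75 · (-0.385662) = 0.2892.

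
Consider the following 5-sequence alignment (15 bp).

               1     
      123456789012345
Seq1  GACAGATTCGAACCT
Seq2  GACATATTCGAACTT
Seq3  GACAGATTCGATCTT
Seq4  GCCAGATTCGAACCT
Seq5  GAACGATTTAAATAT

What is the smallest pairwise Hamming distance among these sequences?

1

Pairwise Hamming distances:
  Seq1 vs Seq2: 2
  Seq1 vs Seq3: 2
  Seq1 vs Seq4: 1
  Seq1 vs Seq5: 6
  Seq2 vs Seq3: 2
  Seq2 vs Seq4: 3
  Seq2 vs Seq5: 7
  Seq3 vs Seq4: 3
  Seq3 vs Seq5: 7
  Seq4 vs Seq5: 7
The smallest is 1, between Seq1 and Seq4.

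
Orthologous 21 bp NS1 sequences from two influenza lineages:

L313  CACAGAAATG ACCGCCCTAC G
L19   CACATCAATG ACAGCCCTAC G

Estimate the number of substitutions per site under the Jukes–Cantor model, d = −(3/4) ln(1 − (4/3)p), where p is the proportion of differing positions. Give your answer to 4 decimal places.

0.1585

Differing sites — 5:G/T; 6:A/C; 13:C/A.
p = 3/21 = 0.142857.
d = −0.75 · ln(1 − (4/3)·0.142857) = −0.75 · ln(0.809524) = −0.75 · (-0.211309) = 0.1585.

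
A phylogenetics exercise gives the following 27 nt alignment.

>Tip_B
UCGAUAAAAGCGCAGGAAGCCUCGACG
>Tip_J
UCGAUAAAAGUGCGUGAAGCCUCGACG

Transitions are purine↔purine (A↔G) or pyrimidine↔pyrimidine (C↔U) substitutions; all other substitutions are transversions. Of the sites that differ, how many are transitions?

2

The sequences differ at positions 11 (C/U, transition), 14 (A/G, transition), 15 (G/U, transversion).
Of the 3 differences, 2 transitions and 1 transversion, so the answer is 2.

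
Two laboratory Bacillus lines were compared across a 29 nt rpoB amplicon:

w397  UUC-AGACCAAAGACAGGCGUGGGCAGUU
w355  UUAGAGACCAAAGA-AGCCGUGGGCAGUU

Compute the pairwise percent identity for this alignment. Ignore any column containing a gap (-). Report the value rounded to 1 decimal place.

Excluding the 2 gap columns leaves 27 comparable sites.
Mismatches occur at site 3 (C→A), site 18 (G→C).
25 of the 27 comparable sites match, so the percent identity is 25/27 × 100 = 92.6%.

92.6%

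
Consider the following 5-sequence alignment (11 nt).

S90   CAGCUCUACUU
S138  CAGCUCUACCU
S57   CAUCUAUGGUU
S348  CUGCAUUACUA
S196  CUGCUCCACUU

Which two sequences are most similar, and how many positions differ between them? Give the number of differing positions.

Pairwise Hamming distances:
  S90 vs S138: 1
  S90 vs S57: 4
  S90 vs S348: 4
  S90 vs S196: 2
  S138 vs S57: 5
  S138 vs S348: 5
  S138 vs S196: 3
  S57 vs S348: 7
  S57 vs S196: 6
  S348 vs S196: 4
The smallest is 1, between S90 and S138.

1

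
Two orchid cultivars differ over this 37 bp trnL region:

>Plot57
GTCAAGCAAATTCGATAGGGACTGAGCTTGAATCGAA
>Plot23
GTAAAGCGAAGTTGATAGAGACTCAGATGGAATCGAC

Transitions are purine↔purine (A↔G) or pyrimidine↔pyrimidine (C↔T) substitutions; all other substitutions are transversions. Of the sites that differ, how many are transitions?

3

Differing sites — 3:C/A (Tv); 8:A/G (Ti); 11:T/G (Tv); 13:C/T (Ti); 19:G/A (Ti); 24:G/C (Tv); 27:C/A (Tv); 29:T/G (Tv); 37:A/C (Tv).
Of the 9 differences, 3 transitions and 6 transversions, so the answer is 3.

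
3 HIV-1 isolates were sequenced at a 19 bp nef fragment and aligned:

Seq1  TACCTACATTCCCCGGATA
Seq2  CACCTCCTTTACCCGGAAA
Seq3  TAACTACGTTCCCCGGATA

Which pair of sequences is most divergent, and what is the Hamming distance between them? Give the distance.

Pairwise Hamming distances:
  Seq1 vs Seq2: 5
  Seq1 vs Seq3: 2
  Seq2 vs Seq3: 6
The largest is 6, between Seq2 and Seq3.

6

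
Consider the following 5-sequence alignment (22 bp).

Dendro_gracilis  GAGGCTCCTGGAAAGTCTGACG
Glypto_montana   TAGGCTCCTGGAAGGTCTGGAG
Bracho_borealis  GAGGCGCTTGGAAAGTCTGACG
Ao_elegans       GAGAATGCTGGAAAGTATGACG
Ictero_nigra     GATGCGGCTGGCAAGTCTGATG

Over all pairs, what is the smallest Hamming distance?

2

Pairwise Hamming distances:
  Dendro_gracilis vs Glypto_montana: 4
  Dendro_gracilis vs Bracho_borealis: 2
  Dendro_gracilis vs Ao_elegans: 4
  Dendro_gracilis vs Ictero_nigra: 5
  Glypto_montana vs Bracho_borealis: 6
  Glypto_montana vs Ao_elegans: 8
  Glypto_montana vs Ictero_nigra: 8
  Bracho_borealis vs Ao_elegans: 6
  Bracho_borealis vs Ictero_nigra: 5
  Ao_elegans vs Ictero_nigra: 7
The smallest is 2, between Dendro_gracilis and Bracho_borealis.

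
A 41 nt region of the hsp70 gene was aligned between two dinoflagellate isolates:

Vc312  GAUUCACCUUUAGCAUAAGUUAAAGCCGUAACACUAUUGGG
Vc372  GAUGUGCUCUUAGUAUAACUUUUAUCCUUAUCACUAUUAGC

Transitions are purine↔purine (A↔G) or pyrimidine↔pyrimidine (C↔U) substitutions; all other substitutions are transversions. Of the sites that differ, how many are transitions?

6

Mismatches occur at site 4 (U→G, transversion), site 5 (C→U, transition), site 6 (A→G, transition), site 8 (C→U, transition), site 9 (U→C, transition), site 14 (C→U, transition), site 19 (G→C, transversion), site 22 (A→U, transversion), site 23 (A→U, transversion), site 25 (G→U, transversion), site 28 (G→U, transversion), site 31 (A→U, transversion), site 39 (G→A, transition), site 41 (G→C, transversion).
Of the 14 differences, 6 transitions and 8 transversions, so the answer is 6.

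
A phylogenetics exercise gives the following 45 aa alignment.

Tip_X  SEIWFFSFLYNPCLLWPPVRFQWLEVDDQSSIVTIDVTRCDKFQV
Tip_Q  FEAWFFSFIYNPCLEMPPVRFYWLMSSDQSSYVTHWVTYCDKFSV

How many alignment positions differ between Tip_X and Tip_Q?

Differing sites — 1:S/F; 3:I/A; 9:L/I; 15:L/E; 16:W/M; 22:Q/Y; 25:E/M; 26:V/S; 27:D/S; 32:I/Y; 35:I/H; 36:D/W; 39:R/Y; 44:Q/S.
That gives 14 mismatches out of 45 aligned sites, so the Hamming distance is 14.

14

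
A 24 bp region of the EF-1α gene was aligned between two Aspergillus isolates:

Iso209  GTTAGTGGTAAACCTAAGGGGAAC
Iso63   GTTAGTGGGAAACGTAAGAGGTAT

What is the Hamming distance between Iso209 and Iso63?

Mismatches occur at site 9 (T→G), site 14 (C→G), site 19 (G→A), site 22 (A→T), site 24 (C→T).
That gives 5 mismatches out of 24 aligned sites, so the Hamming distance is 5.

5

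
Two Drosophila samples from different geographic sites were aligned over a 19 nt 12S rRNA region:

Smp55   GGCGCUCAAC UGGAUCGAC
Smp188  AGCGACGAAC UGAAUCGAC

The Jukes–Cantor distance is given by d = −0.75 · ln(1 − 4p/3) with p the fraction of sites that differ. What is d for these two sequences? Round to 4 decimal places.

Mismatches occur at site 1 (G→A), site 5 (C→A), site 6 (U→C), site 7 (C→G), site 13 (G→A).
p = 5/19 = 0.263158.
d = −0.75 · ln(1 − (4/3)·0.263158) = −0.75 · ln(0.649123) = −0.75 · (-0.432133) = 0.3241.

0.3241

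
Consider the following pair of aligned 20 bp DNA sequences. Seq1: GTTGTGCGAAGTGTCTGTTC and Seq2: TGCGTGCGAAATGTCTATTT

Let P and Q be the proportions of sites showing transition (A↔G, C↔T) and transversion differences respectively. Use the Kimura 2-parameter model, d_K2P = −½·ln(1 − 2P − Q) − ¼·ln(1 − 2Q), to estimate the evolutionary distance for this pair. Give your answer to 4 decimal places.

0.4024

Mismatches occur at site 1 (G→T, transversion), site 2 (T→G, transversion), site 3 (T→C, transition), site 11 (G→A, transition), site 17 (G→A, transition), site 20 (C→T, transition).
Of the 6 differences, 4 transitions and 2 transversions over 20 sites: P = 4/20 = 0.200000, Q = 2/20 = 0.100000.
d = −0.5·ln(0.500000) − 0.25·ln(0.800000) = −0.5·(-0.693147) − 0.25·(-0.223144) = 0.4024.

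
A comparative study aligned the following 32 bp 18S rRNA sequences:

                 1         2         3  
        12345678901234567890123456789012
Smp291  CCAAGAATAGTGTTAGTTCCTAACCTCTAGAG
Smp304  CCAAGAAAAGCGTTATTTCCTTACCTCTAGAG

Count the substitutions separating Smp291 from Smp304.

4

Differing sites — 8:T/A; 11:T/C; 16:G/T; 22:A/T.
That gives 4 mismatches out of 32 aligned sites, so the Hamming distance is 4.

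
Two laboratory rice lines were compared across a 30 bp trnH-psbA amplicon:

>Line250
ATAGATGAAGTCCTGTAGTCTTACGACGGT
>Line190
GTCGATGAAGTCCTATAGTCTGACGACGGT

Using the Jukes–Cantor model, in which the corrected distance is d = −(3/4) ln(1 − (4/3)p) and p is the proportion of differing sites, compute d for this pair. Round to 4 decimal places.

Differing sites — 1:A/G; 3:A/C; 15:G/A; 22:T/G.
p = 4/30 = 0.133333.
d = −0.75 · ln(1 − (4/3)·0.133333) = −0.75 · ln(0.822223) = −0.75 · (-0.195744) = 0.1468.

0.1468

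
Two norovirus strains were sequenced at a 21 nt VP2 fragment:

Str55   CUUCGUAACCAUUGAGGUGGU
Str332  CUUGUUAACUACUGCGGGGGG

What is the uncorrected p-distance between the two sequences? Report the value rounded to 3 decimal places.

0.333

Differing sites — 4:C/G; 5:G/U; 10:C/U; 12:U/C; 15:A/C; 18:U/G; 21:U/G.
There are 7 differences over 21 sites, so p = 7/21 = 0.333.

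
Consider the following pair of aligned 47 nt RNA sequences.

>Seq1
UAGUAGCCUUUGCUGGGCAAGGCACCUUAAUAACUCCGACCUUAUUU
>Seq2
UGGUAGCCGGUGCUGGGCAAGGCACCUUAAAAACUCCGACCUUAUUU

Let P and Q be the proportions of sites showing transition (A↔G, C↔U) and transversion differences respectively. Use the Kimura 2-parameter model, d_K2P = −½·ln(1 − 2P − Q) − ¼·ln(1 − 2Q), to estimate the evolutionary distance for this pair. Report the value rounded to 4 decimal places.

Differing sites — 2:A/G (Ti); 9:U/G (Tv); 10:U/G (Tv); 31:U/A (Tv).
Of the 4 differences, 1 transition and 3 transversions over 47 sites: P = 1/47 = 0.021277, Q = 3/47 = 0.063830.
d = −0.5·ln(0.893616) − 0.25·ln(0.872340) = −0.5·(-0.112479) − 0.25·(-0.136576) = 0.0904.

0.0904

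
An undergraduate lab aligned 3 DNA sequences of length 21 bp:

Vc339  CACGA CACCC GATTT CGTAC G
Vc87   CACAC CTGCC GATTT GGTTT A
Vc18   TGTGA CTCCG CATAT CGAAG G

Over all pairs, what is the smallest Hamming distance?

8

Pairwise Hamming distances:
  Vc339 vs Vc87: 8
  Vc339 vs Vc18: 9
  Vc87 vs Vc18: 14
The smallest is 8, between Vc339 and Vc87.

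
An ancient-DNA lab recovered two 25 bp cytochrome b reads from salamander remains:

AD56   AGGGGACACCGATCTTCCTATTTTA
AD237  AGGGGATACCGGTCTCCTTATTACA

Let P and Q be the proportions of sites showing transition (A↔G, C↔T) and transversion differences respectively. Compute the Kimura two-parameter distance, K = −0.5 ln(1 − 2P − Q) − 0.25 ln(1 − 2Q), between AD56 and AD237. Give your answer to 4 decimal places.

0.3108

Differing sites — 7:C/T (Ti); 12:A/G (Ti); 16:T/C (Ti); 18:C/T (Ti); 23:T/A (Tv); 24:T/C (Ti).
Of the 6 differences, 5 transitions and 1 transversion over 25 sites: P = 5/25 = 0.200000, Q = 1/25 = 0.040000.
d = −0.5·ln(0.560000) − 0.25·ln(0.920000) = −0.5·(-0.579818) − 0.25·(-0.083382) = 0.3108.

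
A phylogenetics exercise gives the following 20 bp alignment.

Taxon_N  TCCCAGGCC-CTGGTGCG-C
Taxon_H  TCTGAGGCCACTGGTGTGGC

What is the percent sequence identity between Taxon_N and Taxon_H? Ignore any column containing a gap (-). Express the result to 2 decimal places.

83.33%

Excluding the 2 gap columns leaves 18 comparable sites.
Mismatches occur at site 3 (C/T), site 4 (C/G), site 17 (C/T).
15 of the 18 comparable sites match, so the percent identity is 15/18 × 100 = 83.33%.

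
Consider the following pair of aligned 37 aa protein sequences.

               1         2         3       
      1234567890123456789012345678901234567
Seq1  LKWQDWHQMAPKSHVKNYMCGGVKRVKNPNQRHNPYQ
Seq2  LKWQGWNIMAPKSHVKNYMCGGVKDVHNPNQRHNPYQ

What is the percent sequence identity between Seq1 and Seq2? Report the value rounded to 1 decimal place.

86.5%

Mismatches occur at site 5 (D/G), site 7 (H/N), site 8 (Q/I), site 25 (R/D), site 27 (K/H).
32 of the 37 sites match, so the percent identity is 32/37 × 100 = 86.5%.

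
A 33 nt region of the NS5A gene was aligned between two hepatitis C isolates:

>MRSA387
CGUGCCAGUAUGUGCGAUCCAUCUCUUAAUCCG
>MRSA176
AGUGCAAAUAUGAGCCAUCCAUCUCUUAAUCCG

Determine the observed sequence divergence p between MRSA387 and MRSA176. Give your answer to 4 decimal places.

The sequences differ at positions 1 (C/A), 6 (C/A), 8 (G/A), 13 (U/A), 16 (G/C).
There are 5 differences over 33 sites, so p = 5/33 = 0.1515.

0.1515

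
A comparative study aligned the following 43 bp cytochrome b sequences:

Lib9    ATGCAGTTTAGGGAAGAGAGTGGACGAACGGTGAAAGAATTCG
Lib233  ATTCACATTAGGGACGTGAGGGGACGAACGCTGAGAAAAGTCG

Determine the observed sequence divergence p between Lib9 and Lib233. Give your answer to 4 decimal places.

Mismatches occur at site 3 (G↔T), site 6 (G↔C), site 7 (T↔A), site 15 (A↔C), site 17 (A↔T), site 21 (T↔G), site 31 (G↔C), site 35 (A↔G), site 37 (G↔A), site 40 (T↔G).
There are 10 differences over 43 sites, so p = 10/43 = 0.2326.

0.2326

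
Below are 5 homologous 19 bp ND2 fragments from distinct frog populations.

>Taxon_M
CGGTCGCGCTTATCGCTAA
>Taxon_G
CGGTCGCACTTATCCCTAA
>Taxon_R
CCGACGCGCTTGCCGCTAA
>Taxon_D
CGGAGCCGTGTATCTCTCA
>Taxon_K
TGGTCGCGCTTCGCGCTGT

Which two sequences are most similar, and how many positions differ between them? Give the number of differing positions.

Pairwise Hamming distances:
  Taxon_M vs Taxon_G: 2
  Taxon_M vs Taxon_R: 4
  Taxon_M vs Taxon_D: 7
  Taxon_M vs Taxon_K: 5
  Taxon_G vs Taxon_R: 6
  Taxon_G vs Taxon_D: 8
  Taxon_G vs Taxon_K: 7
  Taxon_R vs Taxon_D: 9
  Taxon_R vs Taxon_K: 7
  Taxon_D vs Taxon_K: 11
The smallest is 2, between Taxon_M and Taxon_G.

2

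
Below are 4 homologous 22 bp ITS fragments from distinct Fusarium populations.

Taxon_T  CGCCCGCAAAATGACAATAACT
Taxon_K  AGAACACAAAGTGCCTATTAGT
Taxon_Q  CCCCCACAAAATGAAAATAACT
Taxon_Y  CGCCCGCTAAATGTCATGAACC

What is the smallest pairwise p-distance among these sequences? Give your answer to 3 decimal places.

0.136

Pairwise Hamming distances:
  Taxon_T vs Taxon_K: 9
  Taxon_T vs Taxon_Q: 3
  Taxon_T vs Taxon_Y: 5
  Taxon_K vs Taxon_Q: 10
  Taxon_K vs Taxon_Y: 13
  Taxon_Q vs Taxon_Y: 8
The smallest is 3 mismatches, between Taxon_T and Taxon_Q; p = 3/22 = 0.136.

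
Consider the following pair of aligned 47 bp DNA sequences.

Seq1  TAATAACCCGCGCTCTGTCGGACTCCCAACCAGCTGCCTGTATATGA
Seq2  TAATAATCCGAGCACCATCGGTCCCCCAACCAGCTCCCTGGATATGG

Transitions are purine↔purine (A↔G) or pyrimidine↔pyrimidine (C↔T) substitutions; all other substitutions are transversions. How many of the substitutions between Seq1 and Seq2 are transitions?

Differing sites — 7:C/T (Ti); 11:C/A (Tv); 14:T/A (Tv); 16:T/C (Ti); 17:G/A (Ti); 22:A/T (Tv); 24:T/C (Ti); 36:G/C (Tv); 41:T/G (Tv); 47:A/G (Ti).
Of the 10 differences, 5 transitions and 5 transversions, so the answer is 5.

5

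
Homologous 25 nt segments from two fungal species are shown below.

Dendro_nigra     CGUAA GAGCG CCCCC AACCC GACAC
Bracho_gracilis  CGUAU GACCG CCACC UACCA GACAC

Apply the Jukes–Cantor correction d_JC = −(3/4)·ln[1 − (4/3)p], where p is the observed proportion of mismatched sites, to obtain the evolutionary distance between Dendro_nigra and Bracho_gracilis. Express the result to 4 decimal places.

0.2326

The sequences differ at positions 5 (A/U), 8 (G/C), 13 (C/A), 16 (A/U), 20 (C/A).
p = 5/25 = 0.200000.
d = −0.75 · ln(1 − (4/3)·0.200000) = −0.75 · ln(0.733333) = −0.75 · (-0.310155) = 0.2326.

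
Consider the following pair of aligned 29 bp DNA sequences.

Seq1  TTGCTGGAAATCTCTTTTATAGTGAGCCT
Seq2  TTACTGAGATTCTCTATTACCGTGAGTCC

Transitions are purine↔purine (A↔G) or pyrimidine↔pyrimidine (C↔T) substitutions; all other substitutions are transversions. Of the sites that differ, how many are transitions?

Mismatches occur at site 3 (G→A, transition), site 7 (G→A, transition), site 8 (A→G, transition), site 10 (A→T, transversion), site 16 (T→A, transversion), site 20 (T→C, transition), site 21 (A→C, transversion), site 27 (C→T, transition), site 29 (T→C, transition).
Of the 9 differences, 6 transitions and 3 transversions, so the answer is 6.

6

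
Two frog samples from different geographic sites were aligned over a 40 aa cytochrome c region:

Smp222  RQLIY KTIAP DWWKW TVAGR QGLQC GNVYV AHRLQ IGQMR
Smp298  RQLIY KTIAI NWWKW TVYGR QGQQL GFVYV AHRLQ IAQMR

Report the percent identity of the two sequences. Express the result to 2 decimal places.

82.50%

The sequences differ at positions 10 (P/I), 11 (D/N), 18 (A/Y), 23 (L/Q), 25 (C/L), 27 (N/F), 37 (G/A).
33 of the 40 sites match, so the percent identity is 33/40 × 100 = 82.50%.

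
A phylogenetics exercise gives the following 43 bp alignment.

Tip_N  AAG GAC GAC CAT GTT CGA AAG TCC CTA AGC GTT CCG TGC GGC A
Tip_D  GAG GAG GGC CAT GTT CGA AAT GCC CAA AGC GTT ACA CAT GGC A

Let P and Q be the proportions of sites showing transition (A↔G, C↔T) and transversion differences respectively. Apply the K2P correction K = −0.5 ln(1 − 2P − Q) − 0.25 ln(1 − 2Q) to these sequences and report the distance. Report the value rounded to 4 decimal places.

Mismatches occur at site 1 (A/G, transition), site 6 (C/G, transversion), site 8 (A/G, transition), site 21 (G/T, transversion), site 22 (T/G, transversion), site 26 (T/A, transversion), site 34 (C/A, transversion), site 36 (G/A, transition), site 37 (T/C, transition), site 38 (G/A, transition), site 39 (C/T, transition).
Of the 11 differences, 6 transitions and 5 transversions over 43 sites: P = 6/43 = 0.139535, Q = 5/43 = 0.116279.
d = −0.5·ln(0.604651) − 0.25·ln(0.767442) = −0.5·(-0.503104) − 0.25·(-0.264692) = 0.3177.

0.3177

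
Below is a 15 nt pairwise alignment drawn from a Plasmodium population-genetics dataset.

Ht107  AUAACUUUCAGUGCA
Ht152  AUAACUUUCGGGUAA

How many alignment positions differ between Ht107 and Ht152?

Mismatches occur at site 10 (A/G), site 12 (U/G), site 13 (G/U), site 14 (C/A).
That gives 4 mismatches out of 15 aligned sites, so the Hamming distance is 4.

4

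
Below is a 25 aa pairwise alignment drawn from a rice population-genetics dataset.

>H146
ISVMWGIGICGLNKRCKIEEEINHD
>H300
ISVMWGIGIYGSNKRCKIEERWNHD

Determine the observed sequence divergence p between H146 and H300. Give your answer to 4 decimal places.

Differing sites — 10:C/Y; 12:L/S; 21:E/R; 22:I/W.
There are 4 differences over 25 sites, so p = 4/25 = 0.1600.

0.1600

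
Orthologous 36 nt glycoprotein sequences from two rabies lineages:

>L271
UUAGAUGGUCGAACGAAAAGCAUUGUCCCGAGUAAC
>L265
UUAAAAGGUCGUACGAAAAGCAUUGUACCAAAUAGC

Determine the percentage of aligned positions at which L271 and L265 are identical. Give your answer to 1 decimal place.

80.6%

Mismatches occur at site 4 (G→A), site 6 (U→A), site 12 (A→U), site 27 (C→A), site 30 (G→A), site 32 (G→A), site 35 (A→G).
29 of the 36 sites match, so the percent identity is 29/36 × 100 = 80.6%.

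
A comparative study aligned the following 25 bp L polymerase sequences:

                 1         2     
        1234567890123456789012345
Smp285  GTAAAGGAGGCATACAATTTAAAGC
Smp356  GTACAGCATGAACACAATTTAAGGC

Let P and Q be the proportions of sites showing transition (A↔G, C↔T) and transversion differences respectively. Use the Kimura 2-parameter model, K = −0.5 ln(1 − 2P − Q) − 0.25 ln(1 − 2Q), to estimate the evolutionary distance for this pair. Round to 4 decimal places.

0.2892

Mismatches occur at site 4 (A/C, transversion), site 7 (G/C, transversion), site 9 (G/T, transversion), site 11 (C/A, transversion), site 13 (T/C, transition), site 23 (A/G, transition).
Of the 6 differences, 2 transitions and 4 transversions over 25 sites: P = 2/25 = 0.080000, Q = 4/25 = 0.160000.
d = −0.5·ln(0.680000) − 0.25·ln(0.680000) = −0.5·(-0.385662) − 0.25·(-0.385662) = 0.2892.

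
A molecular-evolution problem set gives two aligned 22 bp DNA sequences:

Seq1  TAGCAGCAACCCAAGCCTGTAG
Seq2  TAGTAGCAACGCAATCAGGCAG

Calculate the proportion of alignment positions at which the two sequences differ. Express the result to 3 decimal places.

The sequences differ at positions 4 (C/T), 11 (C/G), 15 (G/T), 17 (C/A), 18 (T/G), 20 (T/C).
There are 6 differences over 22 sites, so p = 6/22 = 0.273.

0.273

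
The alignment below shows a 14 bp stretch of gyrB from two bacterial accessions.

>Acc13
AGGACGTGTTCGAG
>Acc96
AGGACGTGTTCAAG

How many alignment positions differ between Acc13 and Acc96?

A single mismatch occurs at site 12 (G→A).
That gives 1 mismatch out of 14 aligned sites, so the Hamming distance is 1.

1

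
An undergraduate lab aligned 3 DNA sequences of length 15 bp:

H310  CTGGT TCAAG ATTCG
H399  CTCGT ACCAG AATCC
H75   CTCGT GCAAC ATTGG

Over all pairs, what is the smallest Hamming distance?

Pairwise Hamming distances:
  H310 vs H399: 5
  H310 vs H75: 4
  H399 vs H75: 6
The smallest is 4, between H310 and H75.

4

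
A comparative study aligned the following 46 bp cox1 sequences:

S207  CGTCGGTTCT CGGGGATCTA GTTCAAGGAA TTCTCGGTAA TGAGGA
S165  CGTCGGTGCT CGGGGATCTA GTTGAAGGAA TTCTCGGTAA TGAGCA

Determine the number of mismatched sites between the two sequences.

3

Differing sites — 8:T/G; 24:C/G; 45:G/C.
That gives 3 mismatches out of 46 aligned sites, so the Hamming distance is 3.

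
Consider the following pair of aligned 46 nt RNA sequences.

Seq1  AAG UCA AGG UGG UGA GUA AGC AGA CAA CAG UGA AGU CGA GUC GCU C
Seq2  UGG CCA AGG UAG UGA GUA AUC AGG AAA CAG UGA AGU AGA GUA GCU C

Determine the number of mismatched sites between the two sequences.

Mismatches occur at site 1 (A→U), site 2 (A→G), site 4 (U→C), site 11 (G→A), site 20 (G→U), site 24 (A→G), site 25 (C→A), site 37 (C→A), site 42 (C→A).
That gives 9 mismatches out of 46 aligned sites, so the Hamming distance is 9.

9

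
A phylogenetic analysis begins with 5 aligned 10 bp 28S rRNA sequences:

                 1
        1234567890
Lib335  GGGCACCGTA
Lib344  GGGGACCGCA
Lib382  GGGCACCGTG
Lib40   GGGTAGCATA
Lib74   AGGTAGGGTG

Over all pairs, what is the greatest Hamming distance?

6

Pairwise Hamming distances:
  Lib335 vs Lib344: 2
  Lib335 vs Lib382: 1
  Lib335 vs Lib40: 3
  Lib335 vs Lib74: 5
  Lib344 vs Lib382: 3
  Lib344 vs Lib40: 4
  Lib344 vs Lib74: 6
  Lib382 vs Lib40: 4
  Lib382 vs Lib74: 4
  Lib40 vs Lib74: 4
The largest is 6, between Lib344 and Lib74.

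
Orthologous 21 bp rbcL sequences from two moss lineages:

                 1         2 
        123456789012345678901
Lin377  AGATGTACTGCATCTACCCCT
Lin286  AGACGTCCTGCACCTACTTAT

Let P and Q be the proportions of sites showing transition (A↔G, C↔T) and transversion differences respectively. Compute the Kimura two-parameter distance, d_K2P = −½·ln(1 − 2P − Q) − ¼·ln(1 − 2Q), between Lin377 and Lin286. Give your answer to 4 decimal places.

0.3761

The sequences differ at positions 4 (T/C, transition), 7 (A/C, transversion), 13 (T/C, transition), 18 (C/T, transition), 19 (C/T, transition), 20 (C/A, transversion).
Of the 6 differences, 4 transitions and 2 transversions over 21 sites: P = 4/21 = 0.190476, Q = 2/21 = 0.095238.
d = −0.5·ln(0.523810) − 0.25·ln(0.809524) = −0.5·(-0.646626) − 0.25·(-0.211309) = 0.3761.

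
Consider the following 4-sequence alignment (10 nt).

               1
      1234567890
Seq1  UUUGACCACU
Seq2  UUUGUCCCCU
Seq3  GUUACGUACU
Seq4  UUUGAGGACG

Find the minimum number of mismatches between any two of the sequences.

2

Pairwise Hamming distances:
  Seq1 vs Seq2: 2
  Seq1 vs Seq3: 5
  Seq1 vs Seq4: 3
  Seq2 vs Seq3: 6
  Seq2 vs Seq4: 5
  Seq3 vs Seq4: 5
The smallest is 2, between Seq1 and Seq2.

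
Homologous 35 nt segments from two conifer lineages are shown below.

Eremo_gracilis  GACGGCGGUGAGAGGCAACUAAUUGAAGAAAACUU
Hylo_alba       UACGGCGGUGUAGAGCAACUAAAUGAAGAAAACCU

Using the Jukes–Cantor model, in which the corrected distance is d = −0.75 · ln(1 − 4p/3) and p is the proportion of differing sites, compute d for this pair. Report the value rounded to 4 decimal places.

0.2326

Differing sites — 1:G/U; 11:A/U; 12:G/A; 13:A/G; 14:G/A; 23:U/A; 34:U/C.
p = 7/35 = 0.200000.
d = −0.75 · ln(1 − (4/3)·0.200000) = −0.75 · ln(0.733333) = −0.75 · (-0.310155) = 0.2326.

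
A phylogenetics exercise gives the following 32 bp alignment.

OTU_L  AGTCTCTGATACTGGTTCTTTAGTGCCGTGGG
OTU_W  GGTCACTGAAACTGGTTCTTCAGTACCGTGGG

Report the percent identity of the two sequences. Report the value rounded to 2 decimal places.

84.38%

Mismatches occur at site 1 (A→G), site 5 (T→A), site 10 (T→A), site 21 (T→C), site 25 (G→A).
27 of the 32 sites match, so the percent identity is 27/32 × 100 = 84.38%.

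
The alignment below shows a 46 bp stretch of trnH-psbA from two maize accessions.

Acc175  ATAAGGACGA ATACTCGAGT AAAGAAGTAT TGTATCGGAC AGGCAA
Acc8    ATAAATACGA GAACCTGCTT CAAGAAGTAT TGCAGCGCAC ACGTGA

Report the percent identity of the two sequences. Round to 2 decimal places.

The sequences differ at positions 5 (G/A), 6 (G/T), 11 (A/G), 12 (T/A), 15 (T/C), 16 (C/T), 18 (A/C), 19 (G/T), 21 (A/C), 33 (T/C), 35 (T/G), 38 (G/C), 42 (G/C), 44 (C/T), 45 (A/G).
31 of the 46 sites match, so the percent identity is 31/46 × 100 = 67.39%.

67.39%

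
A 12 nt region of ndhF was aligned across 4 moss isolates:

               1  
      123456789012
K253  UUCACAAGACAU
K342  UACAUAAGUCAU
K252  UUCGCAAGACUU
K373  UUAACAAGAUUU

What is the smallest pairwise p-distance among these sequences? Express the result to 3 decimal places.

0.167

Pairwise Hamming distances:
  K253 vs K342: 3
  K253 vs K252: 2
  K253 vs K373: 3
  K342 vs K252: 5
  K342 vs K373: 6
  K252 vs K373: 3
The smallest is 2 mismatches, between K253 and K252; p = 2/12 = 0.167.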